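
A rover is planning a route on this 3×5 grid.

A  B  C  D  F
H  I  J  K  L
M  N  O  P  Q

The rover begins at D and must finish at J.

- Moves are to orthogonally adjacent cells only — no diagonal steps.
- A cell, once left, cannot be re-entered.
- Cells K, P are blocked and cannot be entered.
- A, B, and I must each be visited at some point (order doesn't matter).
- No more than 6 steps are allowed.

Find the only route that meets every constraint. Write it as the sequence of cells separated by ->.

Any route must reach A, B, and I and still end at J within 6 moves, so the order of the required stops is forced.
Route from D: left 3 to A, down 1 to H, right 2 to J — 6 moves in all.
Check: all required cells visited; 6 ≤ 6 moves.

D -> C -> B -> A -> H -> I -> J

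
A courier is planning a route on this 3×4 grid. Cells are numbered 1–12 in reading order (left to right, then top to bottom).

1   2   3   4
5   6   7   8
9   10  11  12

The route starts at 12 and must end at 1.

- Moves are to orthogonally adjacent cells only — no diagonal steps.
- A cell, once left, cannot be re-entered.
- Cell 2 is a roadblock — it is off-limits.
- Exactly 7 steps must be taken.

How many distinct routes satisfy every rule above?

Need simple routes of exactly 7 moves from 12 to 1 (Manhattan distance 5, so 1 moves are spent on a detour and 1 undoing it).
Enumerating: 12 8 4 3 7 6 5 1 | 12 8 7 11 10 6 5 1 | 12 8 7 11 10 9 5 1 | 12 8 7 6 10 9 5 1 | 12 11 7 6 10 9 5 1.
That gives 5 routes.

5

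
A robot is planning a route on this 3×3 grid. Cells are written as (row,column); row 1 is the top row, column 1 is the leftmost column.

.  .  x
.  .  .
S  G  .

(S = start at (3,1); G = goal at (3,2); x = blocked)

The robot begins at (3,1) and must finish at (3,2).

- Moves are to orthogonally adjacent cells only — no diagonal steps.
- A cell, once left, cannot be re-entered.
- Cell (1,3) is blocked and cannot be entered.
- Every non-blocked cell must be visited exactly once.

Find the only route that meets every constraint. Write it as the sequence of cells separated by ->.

(3,1) -> (2,1) -> (1,1) -> (1,2) -> (2,2) -> (2,3) -> (3,3) -> (3,2)

Need to visit all 8 open cells exactly once, starting at (3,1) and ending at (3,2).
Route from (3,1): 2× up (reaching (1,1)), right to (1,2), down to (2,2), right to (2,3), down to (3,3), left to (3,2) — 7 moves in all.
Check: all 8 open cells covered.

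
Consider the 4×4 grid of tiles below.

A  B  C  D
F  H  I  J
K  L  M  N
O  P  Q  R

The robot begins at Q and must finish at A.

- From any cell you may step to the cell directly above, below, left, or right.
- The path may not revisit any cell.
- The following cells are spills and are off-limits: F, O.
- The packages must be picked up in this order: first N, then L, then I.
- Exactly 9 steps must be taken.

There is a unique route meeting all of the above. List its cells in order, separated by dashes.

Q - R - N - M - L - H - I - C - B - A

The waypoints must appear in the order N, L, I, with no cell reused.
Route from Q: right 1 to R, up 1 to N, left 2 to L, up 1 to H, right 1 to I, up 1 to C, left 2 to A — 9 moves in all.
Check: order respected (N at step 2, L at step 4, I at step 6); 9 moves as required.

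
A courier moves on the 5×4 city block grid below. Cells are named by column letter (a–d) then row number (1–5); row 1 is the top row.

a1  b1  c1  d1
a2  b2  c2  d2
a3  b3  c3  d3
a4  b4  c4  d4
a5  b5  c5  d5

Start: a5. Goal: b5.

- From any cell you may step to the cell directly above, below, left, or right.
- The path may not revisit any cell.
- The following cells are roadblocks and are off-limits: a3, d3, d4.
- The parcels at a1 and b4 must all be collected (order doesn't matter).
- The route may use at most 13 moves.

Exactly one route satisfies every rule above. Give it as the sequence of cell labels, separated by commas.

a5, a4, b4, b3, b2, a2, a1, b1, c1, c2, c3, c4, c5, b5

The budget equals the shortest possible length, so every move has to be on a shortest route through the required cells.
Route from a5: up to a4, right to b4, 2× up (reaching b2), left to a2, up to a1, 2× right (reaching c1), 4× down (reaching c5), left to b5 — 13 moves in all.
Check: all required cells visited; 13 ≤ 13 moves.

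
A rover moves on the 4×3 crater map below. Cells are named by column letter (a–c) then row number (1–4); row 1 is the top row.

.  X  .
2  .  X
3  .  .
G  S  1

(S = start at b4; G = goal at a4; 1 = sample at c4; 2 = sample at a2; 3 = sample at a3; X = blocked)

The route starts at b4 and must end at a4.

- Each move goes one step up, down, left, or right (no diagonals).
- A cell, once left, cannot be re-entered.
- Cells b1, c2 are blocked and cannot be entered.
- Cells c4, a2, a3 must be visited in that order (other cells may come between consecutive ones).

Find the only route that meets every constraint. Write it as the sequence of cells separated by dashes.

The waypoints must appear in the order c4, a2, a3, with no cell reused.
Route from b4: right to c4, up to c3, left to b3, up to b2, left to a2, 2× down (reaching a4) — 7 moves in all.
Check: order respected (1 at step 1, 2 at step 5, 3 at step 6).

b4 - c4 - c3 - b3 - b2 - a2 - a3 - a4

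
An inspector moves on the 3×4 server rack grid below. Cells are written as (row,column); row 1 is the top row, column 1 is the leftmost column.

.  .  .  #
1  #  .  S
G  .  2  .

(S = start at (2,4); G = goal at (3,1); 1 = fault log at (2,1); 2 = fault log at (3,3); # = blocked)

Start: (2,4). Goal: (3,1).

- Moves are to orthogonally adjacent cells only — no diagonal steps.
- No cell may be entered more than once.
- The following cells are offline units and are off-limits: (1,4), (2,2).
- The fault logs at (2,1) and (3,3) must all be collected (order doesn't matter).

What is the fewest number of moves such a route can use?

Any route passes through (2,1) and (3,3) in some order between (2,4) and (3,1). Summing Manhattan distances along each leg and taking the cheapest ordering ((2,4) → (3,3) → (2,1) → (3,1)) gives a lower bound of 2 + 3 + 1 = 6 moves.
The shortest route satisfying every rule uses 8 moves: (2,4) → (3,4) → (3,3) → (2,3) → (1,3) → (1,2) → (1,1) → (2,1) → (3,1).
The bound of 6 isn't tight here; checking systematically, no route of length 6 through 7 satisfies every constraint, so 8 is the minimum.

8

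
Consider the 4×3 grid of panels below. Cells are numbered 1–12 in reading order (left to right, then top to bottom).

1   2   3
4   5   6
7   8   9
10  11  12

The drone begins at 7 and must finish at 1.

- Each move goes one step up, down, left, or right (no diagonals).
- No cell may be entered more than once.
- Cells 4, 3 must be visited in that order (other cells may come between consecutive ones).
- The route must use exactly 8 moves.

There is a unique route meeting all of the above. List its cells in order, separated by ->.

7 -> 4 -> 5 -> 8 -> 9 -> 6 -> 3 -> 2 -> 1

The waypoints must appear in the order 4, 3, with no cell reused.
Route from 7: up to 4, right to 5, down to 8, right to 9, 2× up (reaching 3), 2× left (reaching 1) — 8 moves in all.
Check: order respected (4 at step 1, 3 at step 6); 8 moves as required.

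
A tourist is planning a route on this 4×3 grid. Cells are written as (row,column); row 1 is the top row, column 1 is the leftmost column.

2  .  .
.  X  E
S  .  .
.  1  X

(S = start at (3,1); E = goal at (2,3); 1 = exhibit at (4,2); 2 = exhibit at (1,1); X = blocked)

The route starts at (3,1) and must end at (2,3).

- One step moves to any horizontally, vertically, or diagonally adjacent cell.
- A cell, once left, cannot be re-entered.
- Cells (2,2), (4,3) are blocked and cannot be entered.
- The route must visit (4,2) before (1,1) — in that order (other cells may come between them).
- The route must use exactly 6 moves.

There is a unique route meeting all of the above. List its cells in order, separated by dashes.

(3,1) - (4,2) - (3,2) - (2,1) - (1,1) - (1,2) - (2,3)

The waypoints must appear in the order (4,2), (1,1), with no cell reused.
Route from (3,1): down-right to (4,2), up to (3,2), up-left to (2,1), up to (1,1), right to (1,2), down-right to (2,3) — 6 moves in all.
Check: order respected (1 at step 1, 2 at step 4); 6 moves as required.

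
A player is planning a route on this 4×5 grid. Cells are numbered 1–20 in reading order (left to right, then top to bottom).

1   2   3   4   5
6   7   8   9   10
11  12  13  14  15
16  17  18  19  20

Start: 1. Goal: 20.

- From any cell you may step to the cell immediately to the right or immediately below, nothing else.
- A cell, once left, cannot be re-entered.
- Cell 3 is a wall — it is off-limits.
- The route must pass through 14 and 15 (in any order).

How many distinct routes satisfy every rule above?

7

A right/down-only route from 1 to 20 makes exactly 3 down-moves and 4 right-moves in some order.
With no other constraints that would be C(7,3) = 35 routes.
A monotone route can only reach the required cells in the order 14, 15, so split there and multiply the segment counts (each segment already excludes blocked cells): 1→14: 7; 14→15: 1; 15→20: 1; product = 7.
That gives 7 routes.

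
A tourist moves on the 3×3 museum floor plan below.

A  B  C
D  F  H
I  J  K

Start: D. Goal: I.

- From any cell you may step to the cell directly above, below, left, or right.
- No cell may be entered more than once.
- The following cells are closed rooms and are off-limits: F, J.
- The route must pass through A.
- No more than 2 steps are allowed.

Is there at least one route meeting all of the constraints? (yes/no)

Every way from A onward to I runs back through D, which the route has already used — so it cannot be completed without a revisit.

no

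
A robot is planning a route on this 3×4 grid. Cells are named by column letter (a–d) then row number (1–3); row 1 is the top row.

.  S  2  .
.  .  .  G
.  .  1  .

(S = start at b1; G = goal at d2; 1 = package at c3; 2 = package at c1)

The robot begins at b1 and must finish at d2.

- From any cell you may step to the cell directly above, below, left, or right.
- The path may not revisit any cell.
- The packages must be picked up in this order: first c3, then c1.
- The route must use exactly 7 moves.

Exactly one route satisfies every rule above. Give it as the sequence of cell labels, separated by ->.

b1 -> b2 -> b3 -> c3 -> c2 -> c1 -> d1 -> d2

The waypoints must appear in the order c3, c1, with no cell reused.
Route from b1: 2× down (reaching b3), right to c3, 2× up (reaching c1), right to d1, down to d2 — 7 moves in all.
Check: order respected (1 at step 3, 2 at step 5); 7 moves as required.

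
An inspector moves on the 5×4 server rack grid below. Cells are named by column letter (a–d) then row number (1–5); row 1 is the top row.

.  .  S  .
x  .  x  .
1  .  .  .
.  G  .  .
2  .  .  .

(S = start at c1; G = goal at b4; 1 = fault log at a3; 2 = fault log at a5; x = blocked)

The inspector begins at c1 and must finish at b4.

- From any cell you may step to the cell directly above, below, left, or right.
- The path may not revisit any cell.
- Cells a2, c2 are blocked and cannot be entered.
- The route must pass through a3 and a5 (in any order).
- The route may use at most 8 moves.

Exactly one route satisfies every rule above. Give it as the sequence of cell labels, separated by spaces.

c1 b1 b2 b3 a3 a4 a5 b5 b4

The 8-move cap with required stops at a3, a5 leaves no slack for detours.
Route from c1: left 1 to b1, down 2 to b3, left 1 to a3, down 2 to a5, right 1 to b5, up 1 to b4 — 8 moves in all.
Check: all required cells visited; 8 ≤ 8 moves.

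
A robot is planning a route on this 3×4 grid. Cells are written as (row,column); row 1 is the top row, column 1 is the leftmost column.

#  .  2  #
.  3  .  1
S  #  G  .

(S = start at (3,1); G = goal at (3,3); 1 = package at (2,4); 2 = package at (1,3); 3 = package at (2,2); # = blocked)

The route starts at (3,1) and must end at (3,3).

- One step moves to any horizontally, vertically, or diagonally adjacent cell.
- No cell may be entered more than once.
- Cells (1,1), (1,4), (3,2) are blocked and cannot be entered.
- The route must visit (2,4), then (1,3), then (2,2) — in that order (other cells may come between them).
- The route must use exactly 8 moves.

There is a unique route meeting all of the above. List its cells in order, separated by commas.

(3,1), (2,1), (1,2), (2,3), (3,4), (2,4), (1,3), (2,2), (3,3)

The waypoints must appear in the order (2,4), (1,3), (2,2), with no cell reused.
Route from (3,1): up to (2,1), up-right to (1,2), 2× down-right (reaching (3,4)), up to (2,4), up-left to (1,3), down-left to (2,2), down-right to (3,3) — 8 moves in all.
Check: order respected (1 at step 5, 2 at step 6, 3 at step 7); 8 moves as required.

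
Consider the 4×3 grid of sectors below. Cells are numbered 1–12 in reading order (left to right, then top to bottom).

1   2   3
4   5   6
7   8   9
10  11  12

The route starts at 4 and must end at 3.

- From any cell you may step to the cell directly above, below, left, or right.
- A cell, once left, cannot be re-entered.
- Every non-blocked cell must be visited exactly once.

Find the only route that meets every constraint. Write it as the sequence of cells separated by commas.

Need to visit all 12 open cells exactly once, starting at 4 and ending at 3.
Cell 10 has only two open neighbours (7 and 11), so the path must pass straight through it: one of those is the cell it's entered from and the other is where it exits.
Route from 4: up to 1, right to 2, 2× down (reaching 8), left to 7, down to 10, 2× right (reaching 12), 3× up (reaching 3) — 11 moves in all.
Check: all 12 open cells covered.

4, 1, 2, 5, 8, 7, 10, 11, 12, 9, 6, 3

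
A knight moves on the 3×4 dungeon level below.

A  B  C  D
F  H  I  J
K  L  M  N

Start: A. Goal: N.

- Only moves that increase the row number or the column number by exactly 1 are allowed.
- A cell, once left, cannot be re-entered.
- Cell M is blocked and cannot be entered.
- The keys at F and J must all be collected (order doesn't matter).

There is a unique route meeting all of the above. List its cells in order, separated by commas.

Moves only go right or down, so the column and row indices never decrease.
Route from A: down 1 to F, right 3 to J, down 1 to N — 5 moves in all.
Check: all required cells visited.

A, F, H, I, J, N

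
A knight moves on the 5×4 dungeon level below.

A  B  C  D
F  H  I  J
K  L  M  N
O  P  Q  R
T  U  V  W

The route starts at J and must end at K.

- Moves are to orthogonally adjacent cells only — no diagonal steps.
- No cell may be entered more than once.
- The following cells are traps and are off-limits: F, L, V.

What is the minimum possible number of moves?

The Manhattan distance from J to K is |2−3| + |4−1| = 4, so at least 4 moves are needed.
That bound ignores the blocked cells. Measuring each leg by the fewest moves that actually steer around them (J→K: 6) raises the lower bound to 6.
A route of 6 moves exists: J → N → R → Q → P → O → K.
Since 6 matches that lower bound, it is optimal.

6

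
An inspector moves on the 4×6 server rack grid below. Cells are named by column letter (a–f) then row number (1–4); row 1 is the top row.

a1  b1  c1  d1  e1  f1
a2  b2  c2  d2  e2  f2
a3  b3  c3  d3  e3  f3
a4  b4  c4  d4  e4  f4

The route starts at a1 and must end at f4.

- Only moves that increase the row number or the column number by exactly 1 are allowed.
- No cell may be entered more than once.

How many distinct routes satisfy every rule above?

A right/down-only route from a1 to f4 makes exactly 3 down-moves and 5 right-moves in some order.
With no other constraints that would be C(8,3) = 56 routes.
That gives 56 routes.

56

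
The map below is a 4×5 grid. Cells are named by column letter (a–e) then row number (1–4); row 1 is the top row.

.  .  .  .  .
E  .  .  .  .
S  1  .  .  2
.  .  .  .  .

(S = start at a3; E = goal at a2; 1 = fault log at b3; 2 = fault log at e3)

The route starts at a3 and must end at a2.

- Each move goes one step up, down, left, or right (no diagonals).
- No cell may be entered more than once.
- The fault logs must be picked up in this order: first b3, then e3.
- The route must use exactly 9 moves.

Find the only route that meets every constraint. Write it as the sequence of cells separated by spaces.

The waypoints must appear in the order b3, e3, with no cell reused.
Route from a3: 4× right (reaching e3), up to e2, 4× left (reaching a2) — 9 moves in all.
Check: order respected (1 at step 1, 2 at step 4); 9 moves as required.

a3 b3 c3 d3 e3 e2 d2 c2 b2 a2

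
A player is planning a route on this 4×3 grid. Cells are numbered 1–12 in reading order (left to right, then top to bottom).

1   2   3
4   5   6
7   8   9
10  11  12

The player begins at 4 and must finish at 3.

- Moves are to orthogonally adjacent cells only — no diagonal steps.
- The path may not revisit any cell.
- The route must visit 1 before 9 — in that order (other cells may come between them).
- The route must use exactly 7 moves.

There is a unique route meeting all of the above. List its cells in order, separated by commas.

The waypoints must appear in the order 1, 9, with no cell reused.
Route from 4: up to 1, right to 2, 2× down (reaching 8), right to 9, 2× up (reaching 3) — 7 moves in all.
Check: order respected (1 at step 1, 9 at step 5); 7 moves as required.

4, 1, 2, 5, 8, 9, 6, 3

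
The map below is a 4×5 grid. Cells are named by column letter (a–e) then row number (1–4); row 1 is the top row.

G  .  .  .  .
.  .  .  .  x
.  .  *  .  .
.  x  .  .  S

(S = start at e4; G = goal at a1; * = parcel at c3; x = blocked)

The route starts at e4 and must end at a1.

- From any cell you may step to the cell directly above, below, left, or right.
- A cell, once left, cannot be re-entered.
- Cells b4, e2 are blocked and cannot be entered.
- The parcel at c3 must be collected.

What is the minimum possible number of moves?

Any route passes through c3 somewhere between e4 and a1. Summing Manhattan distances along the two legs (e4 → c3 → a1) gives a lower bound of 3 + 4 = 7 moves.
A route of 7 moves achieves this: e4 → e3 → d3 → c3 → c2 → c1 → b1 → a1.
Since 7 matches the lower bound, it is optimal.

7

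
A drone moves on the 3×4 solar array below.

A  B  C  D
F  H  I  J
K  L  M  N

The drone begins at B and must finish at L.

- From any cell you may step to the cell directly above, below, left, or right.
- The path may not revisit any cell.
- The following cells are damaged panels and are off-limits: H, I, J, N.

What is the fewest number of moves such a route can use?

4

The Manhattan distance from B to L is |1−3| + |2−2| = 2, so at least 2 moves are needed.
That bound ignores the blocked cells. Measuring each leg by the fewest moves that actually steer around them (B→L: 4) raises the lower bound to 4.
A route of 4 moves exists: B → A → F → K → L.
Since 4 matches that lower bound, it is optimal.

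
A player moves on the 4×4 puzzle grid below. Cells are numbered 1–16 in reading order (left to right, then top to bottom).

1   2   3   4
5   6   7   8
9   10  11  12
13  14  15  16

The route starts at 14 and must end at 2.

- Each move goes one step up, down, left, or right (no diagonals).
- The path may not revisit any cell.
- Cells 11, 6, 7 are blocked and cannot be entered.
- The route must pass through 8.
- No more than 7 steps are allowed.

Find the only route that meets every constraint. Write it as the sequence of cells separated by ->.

14 -> 15 -> 16 -> 12 -> 8 -> 4 -> 3 -> 2

The 7-move cap with required stops at 8 leaves no slack for detours.
Route from 14: right 2 to 16, up 3 to 4, left 2 to 2 — 7 moves in all.
Check: all required cells visited; 7 ≤ 7 moves.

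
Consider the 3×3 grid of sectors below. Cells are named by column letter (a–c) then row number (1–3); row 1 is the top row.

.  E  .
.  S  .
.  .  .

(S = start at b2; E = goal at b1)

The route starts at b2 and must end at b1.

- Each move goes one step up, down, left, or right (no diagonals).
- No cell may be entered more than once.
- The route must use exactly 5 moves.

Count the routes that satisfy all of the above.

2

Need simple routes of exactly 5 moves from b2 to b1 (Manhattan distance 1, so 2 moves are spent on a detour and 2 undoing it).
Enumerating: b2 b3 a3 a2 a1 b1 | b2 b3 c3 c2 c1 b1.
That gives 2 routes.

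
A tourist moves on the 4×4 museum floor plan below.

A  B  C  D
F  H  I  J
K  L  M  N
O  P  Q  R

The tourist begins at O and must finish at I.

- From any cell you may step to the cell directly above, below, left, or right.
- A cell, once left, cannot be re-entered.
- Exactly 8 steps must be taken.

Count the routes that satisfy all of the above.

Need simple routes of exactly 8 moves from O to I (Manhattan distance 4, so 2 moves are spent on a detour and 2 undoing it).
Branch systematically from the start, pruning whenever the remaining move budget drops below the Manhattan distance to I or differs from it in parity. Grouping the completions by first move — via K: 12; via P: 12 — and summing: 12 + 12 = 24.
That gives 24 routes.

24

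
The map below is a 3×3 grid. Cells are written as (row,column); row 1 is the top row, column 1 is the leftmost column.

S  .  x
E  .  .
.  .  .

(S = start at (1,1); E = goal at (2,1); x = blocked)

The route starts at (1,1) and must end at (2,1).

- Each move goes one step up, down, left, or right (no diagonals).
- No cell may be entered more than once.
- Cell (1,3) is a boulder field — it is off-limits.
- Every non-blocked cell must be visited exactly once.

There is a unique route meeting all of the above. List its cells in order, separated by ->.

(1,1) -> (1,2) -> (2,2) -> (2,3) -> (3,3) -> (3,2) -> (3,1) -> (2,1)

Need to visit all 8 open cells exactly once, starting at (1,1) and ending at (2,1).
Cell (1,2) has only two open neighbours ((2,2) and (1,1)), so the path must pass straight through it: one of those is the cell it's entered from and the other is where it exits.
Route from (1,1): right 1 to (1,2), down 1 to (2,2), right 1 to (2,3), down 1 to (3,3), left 2 to (3,1), up 1 to (2,1) — 7 moves in all.
Check: all 8 open cells covered.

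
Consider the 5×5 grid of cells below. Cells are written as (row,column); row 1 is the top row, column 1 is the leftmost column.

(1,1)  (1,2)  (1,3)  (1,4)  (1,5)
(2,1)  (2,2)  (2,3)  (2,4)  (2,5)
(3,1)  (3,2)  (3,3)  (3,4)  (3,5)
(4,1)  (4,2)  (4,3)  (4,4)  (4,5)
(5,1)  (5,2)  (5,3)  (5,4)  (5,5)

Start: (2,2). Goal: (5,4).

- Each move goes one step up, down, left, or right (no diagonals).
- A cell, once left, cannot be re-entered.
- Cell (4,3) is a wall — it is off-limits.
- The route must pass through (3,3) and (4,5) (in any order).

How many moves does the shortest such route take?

7

Any route passes through (3,3) and (4,5) in some order between (2,2) and (5,4). Summing Manhattan distances along each leg and taking the cheapest ordering ((2,2) → (3,3) → (4,5) → (5,4)) gives a lower bound of 2 + 3 + 2 = 7 moves.
A route of 7 moves achieves this: (2,2) → (3,2) → (3,3) → (3,4) → (4,4) → (4,5) → (5,5) → (5,4).
Since 7 matches the lower bound, it is optimal.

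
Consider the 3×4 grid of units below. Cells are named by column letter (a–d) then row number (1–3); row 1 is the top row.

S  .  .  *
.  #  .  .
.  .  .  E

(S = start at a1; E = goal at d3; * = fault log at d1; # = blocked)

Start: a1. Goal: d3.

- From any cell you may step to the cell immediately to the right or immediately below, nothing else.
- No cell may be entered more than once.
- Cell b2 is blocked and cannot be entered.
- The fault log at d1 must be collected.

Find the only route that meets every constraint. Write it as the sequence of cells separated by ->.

a1 -> b1 -> c1 -> d1 -> d2 -> d3

Moves only go right or down, so the column and row indices never decrease.
Route from a1: right 3 to d1, down 2 to d3 — 5 moves in all.
Check: all required cells visited.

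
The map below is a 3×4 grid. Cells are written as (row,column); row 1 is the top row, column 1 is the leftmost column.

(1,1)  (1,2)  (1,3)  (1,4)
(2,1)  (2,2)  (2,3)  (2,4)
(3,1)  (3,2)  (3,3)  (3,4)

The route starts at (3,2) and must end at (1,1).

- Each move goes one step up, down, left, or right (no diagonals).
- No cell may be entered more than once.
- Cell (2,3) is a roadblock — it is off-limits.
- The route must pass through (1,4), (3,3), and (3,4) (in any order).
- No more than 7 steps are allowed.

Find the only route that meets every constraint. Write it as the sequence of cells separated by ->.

(3,2) -> (3,3) -> (3,4) -> (2,4) -> (1,4) -> (1,3) -> (1,2) -> (1,1)

The budget equals the shortest possible length, so every move has to be on a shortest route through the required cells.
Route from (3,2): 2× right (reaching (3,4)), 2× up (reaching (1,4)), 3× left (reaching (1,1)) — 7 moves in all.
Check: all required cells visited; 7 ≤ 7 moves.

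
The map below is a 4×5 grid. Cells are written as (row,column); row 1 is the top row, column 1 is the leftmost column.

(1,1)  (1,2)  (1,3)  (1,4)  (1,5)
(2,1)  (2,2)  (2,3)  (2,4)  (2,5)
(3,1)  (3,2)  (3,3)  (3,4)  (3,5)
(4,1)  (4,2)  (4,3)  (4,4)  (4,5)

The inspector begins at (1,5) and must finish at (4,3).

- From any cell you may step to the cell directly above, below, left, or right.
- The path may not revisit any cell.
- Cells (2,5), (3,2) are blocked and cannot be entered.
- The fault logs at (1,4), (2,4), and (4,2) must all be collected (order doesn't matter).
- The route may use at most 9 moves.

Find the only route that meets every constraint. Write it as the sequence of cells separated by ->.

(1,5) -> (1,4) -> (2,4) -> (2,3) -> (2,2) -> (2,1) -> (3,1) -> (4,1) -> (4,2) -> (4,3)

Any route must reach (1,4), (2,4), and (4,2) and still end at (4,3) within 9 moves, so the order of the required stops is forced.
Route from (1,5): left 1 to (1,4), down 1 to (2,4), left 3 to (2,1), down 2 to (4,1), right 2 to (4,3) — 9 moves in all.
Check: all required cells visited; 9 ≤ 9 moves.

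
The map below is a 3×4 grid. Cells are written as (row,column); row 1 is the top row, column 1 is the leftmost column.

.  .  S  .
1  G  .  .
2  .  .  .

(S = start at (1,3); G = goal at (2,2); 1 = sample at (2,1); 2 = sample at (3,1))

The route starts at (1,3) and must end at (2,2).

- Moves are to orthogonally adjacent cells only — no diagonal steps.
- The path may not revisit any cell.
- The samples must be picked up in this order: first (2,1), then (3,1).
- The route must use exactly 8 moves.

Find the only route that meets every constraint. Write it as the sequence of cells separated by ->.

The waypoints must appear in the order (2,1), (3,1), with no cell reused.
Route from (1,3): left 2 to (1,1), down 2 to (3,1), right 2 to (3,3), up 1 to (2,3), left 1 to (2,2) — 8 moves in all.
Check: order respected (1 at step 3, 2 at step 4); 8 moves as required.

(1,3) -> (1,2) -> (1,1) -> (2,1) -> (3,1) -> (3,2) -> (3,3) -> (2,3) -> (2,2)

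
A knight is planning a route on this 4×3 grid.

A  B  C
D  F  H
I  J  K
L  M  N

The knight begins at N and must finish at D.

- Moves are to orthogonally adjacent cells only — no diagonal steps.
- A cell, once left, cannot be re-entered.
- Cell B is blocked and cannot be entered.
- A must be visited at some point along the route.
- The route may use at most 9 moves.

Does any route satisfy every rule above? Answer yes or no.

A must be visited but has only one open neighbour (D), and it is neither the start nor the goal — the route would have to enter and leave through D, re-entering it.

no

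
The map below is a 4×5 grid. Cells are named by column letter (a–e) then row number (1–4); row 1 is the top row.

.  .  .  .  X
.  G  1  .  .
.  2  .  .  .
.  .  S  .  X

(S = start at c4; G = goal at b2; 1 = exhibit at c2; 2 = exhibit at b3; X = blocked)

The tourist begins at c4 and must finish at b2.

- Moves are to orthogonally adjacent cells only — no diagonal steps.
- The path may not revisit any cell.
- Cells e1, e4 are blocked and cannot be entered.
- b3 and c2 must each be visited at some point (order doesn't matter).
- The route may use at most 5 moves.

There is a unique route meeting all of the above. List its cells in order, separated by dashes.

The 5-move cap with required stops at b3, c2 leaves no slack for detours.
Route from c4: left 1 to b4, up 1 to b3, right 1 to c3, up 1 to c2, left 1 to b2 — 5 moves in all.
Check: all required cells visited; 5 ≤ 5 moves.

c4 - b4 - b3 - c3 - c2 - b2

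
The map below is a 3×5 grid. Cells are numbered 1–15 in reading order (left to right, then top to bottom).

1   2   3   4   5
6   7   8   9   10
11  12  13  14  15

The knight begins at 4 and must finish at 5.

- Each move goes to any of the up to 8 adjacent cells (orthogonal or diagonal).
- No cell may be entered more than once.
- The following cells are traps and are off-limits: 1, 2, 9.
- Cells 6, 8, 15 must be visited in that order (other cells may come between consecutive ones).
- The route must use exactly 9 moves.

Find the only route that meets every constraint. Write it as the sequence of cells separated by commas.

4, 3, 7, 6, 12, 8, 14, 15, 10, 5

The waypoints must appear in the order 6, 8, 15, with no cell reused.
Route from 4: left to 3, down-left to 7, left to 6, down-right to 12, up-right to 8, down-right to 14, right to 15, 2× up (reaching 5) — 9 moves in all.
Check: order respected (6 at step 3, 8 at step 5, 15 at step 7); 9 moves as required.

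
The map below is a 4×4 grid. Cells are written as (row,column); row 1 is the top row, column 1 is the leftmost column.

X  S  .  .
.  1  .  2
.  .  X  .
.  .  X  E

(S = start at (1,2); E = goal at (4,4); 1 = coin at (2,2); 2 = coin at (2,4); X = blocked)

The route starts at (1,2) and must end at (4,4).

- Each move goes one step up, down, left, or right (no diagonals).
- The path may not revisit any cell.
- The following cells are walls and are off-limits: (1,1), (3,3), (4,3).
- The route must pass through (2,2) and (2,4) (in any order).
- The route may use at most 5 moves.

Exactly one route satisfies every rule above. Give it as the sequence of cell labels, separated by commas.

(1,2), (2,2), (2,3), (2,4), (3,4), (4,4)

Any route must reach (2,2) and (2,4) and still end at (4,4) within 5 moves, so the order of the required stops is forced.
Route from (1,2): down to (2,2), 2× right (reaching (2,4)), 2× down (reaching (4,4)) — 5 moves in all.
Check: all required cells visited; 5 ≤ 5 moves.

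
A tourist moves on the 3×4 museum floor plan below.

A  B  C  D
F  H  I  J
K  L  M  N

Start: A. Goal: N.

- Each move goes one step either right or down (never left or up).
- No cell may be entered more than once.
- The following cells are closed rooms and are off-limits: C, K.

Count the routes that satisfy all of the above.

6

A right/down-only route from A to N makes exactly 2 down-moves and 3 right-moves in some order.
With no other constraints that would be C(5,2) = 10 routes.
Subtract routes through each blocked cell (inclusion–exclusion for overlaps): − through C: 3 − through K: 1 → 6.
That gives 6 routes.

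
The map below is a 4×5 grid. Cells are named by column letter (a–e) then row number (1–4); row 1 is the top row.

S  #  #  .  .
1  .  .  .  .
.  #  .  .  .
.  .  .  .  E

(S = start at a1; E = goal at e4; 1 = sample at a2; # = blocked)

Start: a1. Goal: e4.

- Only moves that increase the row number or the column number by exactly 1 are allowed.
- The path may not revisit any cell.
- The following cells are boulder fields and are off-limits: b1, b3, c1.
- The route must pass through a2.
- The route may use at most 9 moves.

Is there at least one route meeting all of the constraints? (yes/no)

One route that works: a1 → a2 → a3 → a4 → b4 → c4 → d4 → e4.

yes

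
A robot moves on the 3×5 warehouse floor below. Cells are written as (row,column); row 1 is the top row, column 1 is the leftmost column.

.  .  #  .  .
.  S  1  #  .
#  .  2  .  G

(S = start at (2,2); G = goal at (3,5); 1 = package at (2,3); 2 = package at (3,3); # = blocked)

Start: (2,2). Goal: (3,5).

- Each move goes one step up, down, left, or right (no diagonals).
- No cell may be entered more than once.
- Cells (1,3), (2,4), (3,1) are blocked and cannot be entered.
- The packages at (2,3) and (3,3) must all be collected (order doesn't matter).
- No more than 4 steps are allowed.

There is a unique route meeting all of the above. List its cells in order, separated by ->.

(2,2) -> (2,3) -> (3,3) -> (3,4) -> (3,5)

Any route must reach (2,3) and (3,3) and still end at (3,5) within 4 moves, so the order of the required stops is forced.
Route from (2,2): right to (2,3), down to (3,3), 2× right (reaching (3,5)) — 4 moves in all.
Check: all required cells visited; 4 ≤ 4 moves.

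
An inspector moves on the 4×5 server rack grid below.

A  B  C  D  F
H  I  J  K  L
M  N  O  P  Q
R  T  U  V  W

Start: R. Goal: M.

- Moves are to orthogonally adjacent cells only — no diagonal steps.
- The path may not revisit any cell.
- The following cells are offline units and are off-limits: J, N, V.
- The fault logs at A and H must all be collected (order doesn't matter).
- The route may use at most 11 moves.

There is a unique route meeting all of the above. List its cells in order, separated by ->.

The budget equals the shortest possible length, so every move has to be on a shortest route through the required cells.
Route from R: 2× right (reaching U), up to O, right to P, 2× up (reaching D), 3× left (reaching A), 2× down (reaching M) — 11 moves in all.
Check: all required cells visited; 11 ≤ 11 moves.

R -> T -> U -> O -> P -> K -> D -> C -> B -> A -> H -> M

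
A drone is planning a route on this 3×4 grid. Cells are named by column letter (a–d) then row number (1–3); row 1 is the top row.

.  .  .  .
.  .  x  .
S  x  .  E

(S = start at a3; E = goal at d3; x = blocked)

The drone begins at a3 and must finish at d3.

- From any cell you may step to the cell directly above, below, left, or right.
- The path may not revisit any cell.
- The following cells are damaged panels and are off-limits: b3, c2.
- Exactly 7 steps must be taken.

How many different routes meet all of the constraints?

2

Need simple routes of exactly 7 moves from a3 to d3 (Manhattan distance 3, so 2 moves are spent on a detour and 2 undoing it).
Enumerating: a3 a2 a1 b1 c1 d1 d2 d3 | a3 a2 b2 b1 c1 d1 d2 d3.
That gives 2 routes.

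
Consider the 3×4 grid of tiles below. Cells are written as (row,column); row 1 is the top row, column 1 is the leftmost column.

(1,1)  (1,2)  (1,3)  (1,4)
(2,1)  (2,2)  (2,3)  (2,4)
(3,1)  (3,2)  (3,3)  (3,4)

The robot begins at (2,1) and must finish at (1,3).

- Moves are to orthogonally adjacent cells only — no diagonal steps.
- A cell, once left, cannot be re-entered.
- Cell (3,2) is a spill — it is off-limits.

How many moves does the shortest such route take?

3

The Manhattan distance from (2,1) to (1,3) is |2−1| + |1−3| = 3, so at least 3 moves are needed.
A route of 3 moves achieves this: (2,1) → (1,1) → (1,2) → (1,3).
Since 3 matches the lower bound, it is optimal.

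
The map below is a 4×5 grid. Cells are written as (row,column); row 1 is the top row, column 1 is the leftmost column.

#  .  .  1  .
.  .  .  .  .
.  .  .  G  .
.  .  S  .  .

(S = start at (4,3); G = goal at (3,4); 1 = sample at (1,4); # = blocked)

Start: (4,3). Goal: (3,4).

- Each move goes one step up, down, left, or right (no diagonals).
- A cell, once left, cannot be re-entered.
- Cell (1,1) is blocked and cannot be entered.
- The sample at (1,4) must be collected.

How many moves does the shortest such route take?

6

Any route passes through (1,4) somewhere between (4,3) and (3,4). Summing Manhattan distances along the two legs ((4,3) → (1,4) → (3,4)) gives a lower bound of 4 + 2 = 6 moves.
A route of 6 moves achieves this: (4,3) → (3,3) → (2,3) → (1,3) → (1,4) → (2,4) → (3,4).
Since 6 matches the lower bound, it is optimal.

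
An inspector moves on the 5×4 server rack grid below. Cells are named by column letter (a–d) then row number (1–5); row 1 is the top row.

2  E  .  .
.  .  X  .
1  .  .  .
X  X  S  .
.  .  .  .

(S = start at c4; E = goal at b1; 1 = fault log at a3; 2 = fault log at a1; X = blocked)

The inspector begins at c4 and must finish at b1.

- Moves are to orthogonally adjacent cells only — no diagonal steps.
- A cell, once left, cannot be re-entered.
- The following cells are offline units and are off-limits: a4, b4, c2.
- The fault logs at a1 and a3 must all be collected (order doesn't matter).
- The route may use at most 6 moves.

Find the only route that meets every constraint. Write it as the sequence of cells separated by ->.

c4 -> c3 -> b3 -> a3 -> a2 -> a1 -> b1

Any route must reach a1 and a3 and still end at b1 within 6 moves, so the order of the required stops is forced.
Route from c4: up to c3, 2× left (reaching a3), 2× up (reaching a1), right to b1 — 6 moves in all.
Check: all required cells visited; 6 ≤ 6 moves.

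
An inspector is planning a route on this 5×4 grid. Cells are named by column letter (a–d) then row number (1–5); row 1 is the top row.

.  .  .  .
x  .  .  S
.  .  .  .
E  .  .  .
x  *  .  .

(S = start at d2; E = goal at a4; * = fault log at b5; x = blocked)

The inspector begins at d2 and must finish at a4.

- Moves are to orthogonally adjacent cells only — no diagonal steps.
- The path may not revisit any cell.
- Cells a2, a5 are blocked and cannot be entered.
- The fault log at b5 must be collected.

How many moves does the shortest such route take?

7

Any route passes through b5 somewhere between d2 and a4. Summing Manhattan distances along the two legs (d2 → b5 → a4) gives a lower bound of 5 + 2 = 7 moves.
A route of 7 moves achieves this: d2 → d3 → d4 → d5 → c5 → b5 → b4 → a4.
Since 7 matches the lower bound, it is optimal.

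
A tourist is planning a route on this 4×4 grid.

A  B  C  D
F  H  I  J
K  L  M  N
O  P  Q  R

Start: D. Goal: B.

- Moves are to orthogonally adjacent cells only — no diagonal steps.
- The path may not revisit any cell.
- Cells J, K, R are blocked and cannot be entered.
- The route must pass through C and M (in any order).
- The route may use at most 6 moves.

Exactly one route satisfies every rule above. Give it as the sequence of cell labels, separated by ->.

D -> C -> I -> M -> L -> H -> B

The budget equals the shortest possible length, so every move has to be on a shortest route through the required cells.
Route from D: left 1 to C, down 2 to M, left 1 to L, up 2 to B — 6 moves in all.
Check: all required cells visited; 6 ≤ 6 moves.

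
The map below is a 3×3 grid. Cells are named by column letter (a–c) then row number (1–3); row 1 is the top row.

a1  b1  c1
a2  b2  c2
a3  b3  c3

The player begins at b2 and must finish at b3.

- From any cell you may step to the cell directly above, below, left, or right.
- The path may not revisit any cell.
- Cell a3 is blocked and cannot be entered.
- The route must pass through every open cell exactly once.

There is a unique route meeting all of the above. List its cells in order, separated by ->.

Need to visit all 8 open cells exactly once, starting at b2 and ending at b3.
Cell c3 has only two open neighbours (c2 and b3), so the path must pass straight through it: one of those is the cell it's entered from and the other is where it exits.
Route from b2: left 1 to a2, up 1 to a1, right 2 to c1, down 2 to c3, left 1 to b3 — 7 moves in all.
Check: all 8 open cells covered.

b2 -> a2 -> a1 -> b1 -> c1 -> c2 -> c3 -> b3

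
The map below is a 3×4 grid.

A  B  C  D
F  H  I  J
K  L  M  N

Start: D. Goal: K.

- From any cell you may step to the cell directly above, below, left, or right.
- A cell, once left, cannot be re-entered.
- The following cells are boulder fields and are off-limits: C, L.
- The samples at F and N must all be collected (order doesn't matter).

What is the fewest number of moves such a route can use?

7

Any route passes through F and N in some order between D and K. Summing Manhattan distances along each leg and taking the cheapest ordering (D → N → F → K) gives a lower bound of 2 + 4 + 1 = 7 moves.
A route of 7 moves achieves this: D → J → N → M → I → H → F → K.
Since 7 matches the lower bound, it is optimal.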